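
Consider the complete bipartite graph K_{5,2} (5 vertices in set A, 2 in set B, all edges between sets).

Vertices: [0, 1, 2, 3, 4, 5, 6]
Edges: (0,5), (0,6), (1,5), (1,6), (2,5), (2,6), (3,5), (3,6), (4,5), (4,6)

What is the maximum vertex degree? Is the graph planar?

Set-A vertices have degree 2; set-B vertices have degree 5. Maximum degree = max(5,2) = 5.
min(5,2) <= 2, so K_{5,2} avoids a K_{3,3} subdivision and is planar.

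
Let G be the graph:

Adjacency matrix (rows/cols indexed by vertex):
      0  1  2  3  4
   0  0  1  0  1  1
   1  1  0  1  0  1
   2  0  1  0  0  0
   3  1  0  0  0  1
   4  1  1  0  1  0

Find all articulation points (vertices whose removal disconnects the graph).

An articulation point is a vertex whose removal disconnects the graph.
Articulation points: [1]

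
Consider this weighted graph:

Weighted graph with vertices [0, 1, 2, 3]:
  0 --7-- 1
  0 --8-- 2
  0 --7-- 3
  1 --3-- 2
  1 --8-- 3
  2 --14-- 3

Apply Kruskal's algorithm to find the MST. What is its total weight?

Applying Kruskal's algorithm (sort edges by weight, add if no cycle):
  Add (1,2) w=3
  Add (0,1) w=7
  Add (0,3) w=7
  Skip (0,2) w=8 (creates cycle)
  Skip (1,3) w=8 (creates cycle)
  Skip (2,3) w=14 (creates cycle)
MST weight = 17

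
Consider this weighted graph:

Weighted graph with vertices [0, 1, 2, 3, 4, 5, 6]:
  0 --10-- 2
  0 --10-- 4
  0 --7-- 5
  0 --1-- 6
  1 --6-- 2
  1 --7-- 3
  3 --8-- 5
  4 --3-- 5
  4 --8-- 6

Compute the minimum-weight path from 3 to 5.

Using Dijkstra's algorithm from vertex 3:
Shortest path: 3 -> 5
Total weight: 8 = 8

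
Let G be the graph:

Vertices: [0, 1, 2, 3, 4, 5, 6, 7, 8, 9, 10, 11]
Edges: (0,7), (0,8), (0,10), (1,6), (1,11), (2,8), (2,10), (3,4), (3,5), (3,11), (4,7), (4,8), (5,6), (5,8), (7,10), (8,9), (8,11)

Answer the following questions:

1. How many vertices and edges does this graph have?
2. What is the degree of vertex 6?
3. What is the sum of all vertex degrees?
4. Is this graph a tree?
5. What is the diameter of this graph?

Count: 12 vertices, 17 edges.
Vertex 6 has neighbors [1, 5], degree = 2.
Handshaking lemma: 2 * 17 = 34.
A tree on 12 vertices has 11 edges. This graph has 17 edges (6 extra). Not a tree.
Diameter (longest shortest path) = 4.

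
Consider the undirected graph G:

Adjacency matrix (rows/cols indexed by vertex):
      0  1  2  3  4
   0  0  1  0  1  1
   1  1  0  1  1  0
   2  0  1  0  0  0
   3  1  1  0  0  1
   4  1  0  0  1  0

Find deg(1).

Vertex 1 has neighbors [0, 2, 3], so deg(1) = 3.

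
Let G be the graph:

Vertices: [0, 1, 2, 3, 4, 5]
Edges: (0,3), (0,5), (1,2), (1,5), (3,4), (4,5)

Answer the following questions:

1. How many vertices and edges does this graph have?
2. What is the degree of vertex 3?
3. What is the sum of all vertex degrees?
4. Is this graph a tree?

Count: 6 vertices, 6 edges.
Vertex 3 has neighbors [0, 4], degree = 2.
Handshaking lemma: 2 * 6 = 12.
A tree on 6 vertices has 5 edges. This graph has 6 edges (1 extra). Not a tree.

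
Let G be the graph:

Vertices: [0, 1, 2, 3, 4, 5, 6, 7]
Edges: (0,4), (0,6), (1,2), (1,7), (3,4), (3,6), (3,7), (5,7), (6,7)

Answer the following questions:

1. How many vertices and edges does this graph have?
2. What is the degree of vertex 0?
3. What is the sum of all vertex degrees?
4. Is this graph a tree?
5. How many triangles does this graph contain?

Count: 8 vertices, 9 edges.
Vertex 0 has neighbors [4, 6], degree = 2.
Handshaking lemma: 2 * 9 = 18.
A tree on 8 vertices has 7 edges. This graph has 9 edges (2 extra). Not a tree.
Number of triangles = 1.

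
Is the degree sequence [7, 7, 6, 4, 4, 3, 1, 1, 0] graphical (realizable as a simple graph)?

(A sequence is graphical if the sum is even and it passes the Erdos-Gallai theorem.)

Sum of degrees = 33. Sum is odd, so the sequence is NOT graphical.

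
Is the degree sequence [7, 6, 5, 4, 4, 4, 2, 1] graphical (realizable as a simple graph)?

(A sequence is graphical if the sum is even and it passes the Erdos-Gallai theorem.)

Sum of degrees = 33. Sum is odd, so the sequence is NOT graphical.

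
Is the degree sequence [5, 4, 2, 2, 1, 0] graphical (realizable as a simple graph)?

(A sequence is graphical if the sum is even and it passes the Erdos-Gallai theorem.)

Sum of degrees = 14. Sum is even but fails Erdos-Gallai. The sequence is NOT graphical.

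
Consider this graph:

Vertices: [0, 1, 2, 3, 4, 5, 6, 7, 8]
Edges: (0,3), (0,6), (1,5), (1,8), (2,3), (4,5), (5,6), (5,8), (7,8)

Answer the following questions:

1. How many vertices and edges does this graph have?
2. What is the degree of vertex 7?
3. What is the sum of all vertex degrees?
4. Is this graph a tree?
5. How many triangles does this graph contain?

Count: 9 vertices, 9 edges.
Vertex 7 has neighbors [8], degree = 1.
Handshaking lemma: 2 * 9 = 18.
A tree on 9 vertices has 8 edges. This graph has 9 edges (1 extra). Not a tree.
Number of triangles = 1.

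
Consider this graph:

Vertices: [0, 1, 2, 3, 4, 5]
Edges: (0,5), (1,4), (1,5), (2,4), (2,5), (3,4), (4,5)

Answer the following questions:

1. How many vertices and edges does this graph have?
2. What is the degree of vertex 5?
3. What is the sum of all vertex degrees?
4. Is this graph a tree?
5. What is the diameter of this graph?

Count: 6 vertices, 7 edges.
Vertex 5 has neighbors [0, 1, 2, 4], degree = 4.
Handshaking lemma: 2 * 7 = 14.
A tree on 6 vertices has 5 edges. This graph has 7 edges (2 extra). Not a tree.
Diameter (longest shortest path) = 3.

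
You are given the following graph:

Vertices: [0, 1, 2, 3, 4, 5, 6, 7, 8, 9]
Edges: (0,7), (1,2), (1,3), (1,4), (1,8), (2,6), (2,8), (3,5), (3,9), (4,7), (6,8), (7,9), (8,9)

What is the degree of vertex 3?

Vertex 3 has neighbors [1, 5, 9], so deg(3) = 3.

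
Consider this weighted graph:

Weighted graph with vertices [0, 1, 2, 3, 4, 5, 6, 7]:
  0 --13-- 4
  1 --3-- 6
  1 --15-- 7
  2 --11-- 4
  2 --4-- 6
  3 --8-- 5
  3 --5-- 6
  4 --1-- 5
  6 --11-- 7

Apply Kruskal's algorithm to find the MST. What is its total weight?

Applying Kruskal's algorithm (sort edges by weight, add if no cycle):
  Add (4,5) w=1
  Add (1,6) w=3
  Add (2,6) w=4
  Add (3,6) w=5
  Add (3,5) w=8
  Skip (2,4) w=11 (creates cycle)
  Add (6,7) w=11
  Add (0,4) w=13
  Skip (1,7) w=15 (creates cycle)
MST weight = 45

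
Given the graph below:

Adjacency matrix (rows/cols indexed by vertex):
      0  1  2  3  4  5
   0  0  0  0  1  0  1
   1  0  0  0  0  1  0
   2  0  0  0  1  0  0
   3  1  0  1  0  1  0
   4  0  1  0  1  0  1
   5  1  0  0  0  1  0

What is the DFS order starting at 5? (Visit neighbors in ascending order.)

DFS from vertex 5 (neighbors processed in ascending order):
Visit order: 5, 0, 3, 2, 4, 1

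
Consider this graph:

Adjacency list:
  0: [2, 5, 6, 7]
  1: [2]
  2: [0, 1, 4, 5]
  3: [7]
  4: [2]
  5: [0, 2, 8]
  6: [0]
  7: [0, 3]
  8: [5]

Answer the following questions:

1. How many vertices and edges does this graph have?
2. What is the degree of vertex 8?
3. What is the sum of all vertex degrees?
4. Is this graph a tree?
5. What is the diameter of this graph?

Count: 9 vertices, 9 edges.
Vertex 8 has neighbors [5], degree = 1.
Handshaking lemma: 2 * 9 = 18.
A tree on 9 vertices has 8 edges. This graph has 9 edges (1 extra). Not a tree.
Diameter (longest shortest path) = 4.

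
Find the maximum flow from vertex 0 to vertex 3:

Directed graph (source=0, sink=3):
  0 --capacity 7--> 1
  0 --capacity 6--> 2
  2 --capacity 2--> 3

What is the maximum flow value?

Computing max flow:
  Flow on (0->2): 2/6
  Flow on (2->3): 2/2
Maximum flow = 2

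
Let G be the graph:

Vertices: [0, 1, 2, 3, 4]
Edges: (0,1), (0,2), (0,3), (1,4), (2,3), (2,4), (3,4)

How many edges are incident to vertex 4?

Vertex 4 has neighbors [1, 2, 3], so deg(4) = 3.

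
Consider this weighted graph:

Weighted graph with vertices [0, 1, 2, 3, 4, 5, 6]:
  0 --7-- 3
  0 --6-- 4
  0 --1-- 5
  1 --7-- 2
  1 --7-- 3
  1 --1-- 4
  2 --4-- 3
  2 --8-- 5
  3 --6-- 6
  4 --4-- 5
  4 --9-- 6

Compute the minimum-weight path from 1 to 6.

Using Dijkstra's algorithm from vertex 1:
Shortest path: 1 -> 4 -> 6
Total weight: 1 + 9 = 10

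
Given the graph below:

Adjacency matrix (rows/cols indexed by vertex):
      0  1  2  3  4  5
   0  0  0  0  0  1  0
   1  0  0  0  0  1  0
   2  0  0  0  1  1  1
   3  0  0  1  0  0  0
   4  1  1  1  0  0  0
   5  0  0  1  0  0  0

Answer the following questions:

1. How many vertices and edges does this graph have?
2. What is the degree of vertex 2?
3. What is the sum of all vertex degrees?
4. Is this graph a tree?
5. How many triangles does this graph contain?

Count: 6 vertices, 5 edges.
Vertex 2 has neighbors [3, 4, 5], degree = 3.
Handshaking lemma: 2 * 5 = 10.
A graph is a tree iff it is connected and has exactly n-1 edges. This graph is connected (all 6 vertices in one component) and has 6-1 = 5 edges. It is a tree.
Number of triangles = 0.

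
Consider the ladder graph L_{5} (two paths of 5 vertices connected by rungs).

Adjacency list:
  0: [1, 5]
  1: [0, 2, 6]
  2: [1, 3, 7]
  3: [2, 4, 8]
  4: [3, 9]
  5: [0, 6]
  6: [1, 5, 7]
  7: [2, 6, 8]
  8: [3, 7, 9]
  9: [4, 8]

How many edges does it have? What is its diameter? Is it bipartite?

Ladder graph L_{5}: 5 rungs + 2 * (5-1) path edges = 5 + 8 = 13 edges.
Diameter = 5.
Ladder graphs are bipartite (alternating coloring along each path).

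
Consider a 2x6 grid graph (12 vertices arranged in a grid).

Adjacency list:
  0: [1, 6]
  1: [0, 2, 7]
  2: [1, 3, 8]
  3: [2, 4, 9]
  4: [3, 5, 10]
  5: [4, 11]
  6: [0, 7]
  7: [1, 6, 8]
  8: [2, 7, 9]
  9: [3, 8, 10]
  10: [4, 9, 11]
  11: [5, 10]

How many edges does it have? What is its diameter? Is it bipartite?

A 2x6 grid has 6 vertical edges and 10 horizontal edges.
Total edges = 6 + 10 = 16.
Diameter = (2-1) + (6-1) = 6 (corner to opposite corner).
Grid graphs are bipartite (checkerboard coloring).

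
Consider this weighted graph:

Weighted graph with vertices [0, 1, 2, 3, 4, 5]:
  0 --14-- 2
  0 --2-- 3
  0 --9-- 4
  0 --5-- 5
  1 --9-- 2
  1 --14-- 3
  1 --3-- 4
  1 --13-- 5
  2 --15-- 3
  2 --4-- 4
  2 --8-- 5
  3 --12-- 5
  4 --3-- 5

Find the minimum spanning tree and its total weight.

Applying Kruskal's algorithm (sort edges by weight, add if no cycle):
  Add (0,3) w=2
  Add (1,4) w=3
  Add (4,5) w=3
  Add (2,4) w=4
  Add (0,5) w=5
  Skip (2,5) w=8 (creates cycle)
  Skip (0,4) w=9 (creates cycle)
  Skip (1,2) w=9 (creates cycle)
  Skip (3,5) w=12 (creates cycle)
  Skip (1,5) w=13 (creates cycle)
  Skip (0,2) w=14 (creates cycle)
  Skip (1,3) w=14 (creates cycle)
  Skip (2,3) w=15 (creates cycle)
MST weight = 17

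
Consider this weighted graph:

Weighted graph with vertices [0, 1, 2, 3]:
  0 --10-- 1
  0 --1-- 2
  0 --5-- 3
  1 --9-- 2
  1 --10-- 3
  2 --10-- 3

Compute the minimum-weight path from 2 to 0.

Using Dijkstra's algorithm from vertex 2:
Shortest path: 2 -> 0
Total weight: 1 = 1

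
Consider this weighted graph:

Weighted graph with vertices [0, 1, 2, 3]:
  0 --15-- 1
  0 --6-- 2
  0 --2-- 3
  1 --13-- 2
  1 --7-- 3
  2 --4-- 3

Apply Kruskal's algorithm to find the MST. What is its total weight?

Applying Kruskal's algorithm (sort edges by weight, add if no cycle):
  Add (0,3) w=2
  Add (2,3) w=4
  Skip (0,2) w=6 (creates cycle)
  Add (1,3) w=7
  Skip (1,2) w=13 (creates cycle)
  Skip (0,1) w=15 (creates cycle)
MST weight = 13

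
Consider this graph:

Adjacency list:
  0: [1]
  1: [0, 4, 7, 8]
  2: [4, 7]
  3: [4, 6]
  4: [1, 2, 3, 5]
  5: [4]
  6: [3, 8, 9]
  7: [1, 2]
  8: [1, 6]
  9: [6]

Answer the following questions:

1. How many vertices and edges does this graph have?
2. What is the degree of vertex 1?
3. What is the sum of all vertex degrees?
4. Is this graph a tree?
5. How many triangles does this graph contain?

Count: 10 vertices, 11 edges.
Vertex 1 has neighbors [0, 4, 7, 8], degree = 4.
Handshaking lemma: 2 * 11 = 22.
A tree on 10 vertices has 9 edges. This graph has 11 edges (2 extra). Not a tree.
Number of triangles = 0.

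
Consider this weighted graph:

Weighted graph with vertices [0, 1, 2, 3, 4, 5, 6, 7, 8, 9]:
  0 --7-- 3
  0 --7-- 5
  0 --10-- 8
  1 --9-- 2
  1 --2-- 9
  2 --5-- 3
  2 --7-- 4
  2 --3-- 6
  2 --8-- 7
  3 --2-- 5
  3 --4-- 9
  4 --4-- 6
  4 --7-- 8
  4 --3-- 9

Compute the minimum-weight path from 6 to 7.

Using Dijkstra's algorithm from vertex 6:
Shortest path: 6 -> 2 -> 7
Total weight: 3 + 8 = 11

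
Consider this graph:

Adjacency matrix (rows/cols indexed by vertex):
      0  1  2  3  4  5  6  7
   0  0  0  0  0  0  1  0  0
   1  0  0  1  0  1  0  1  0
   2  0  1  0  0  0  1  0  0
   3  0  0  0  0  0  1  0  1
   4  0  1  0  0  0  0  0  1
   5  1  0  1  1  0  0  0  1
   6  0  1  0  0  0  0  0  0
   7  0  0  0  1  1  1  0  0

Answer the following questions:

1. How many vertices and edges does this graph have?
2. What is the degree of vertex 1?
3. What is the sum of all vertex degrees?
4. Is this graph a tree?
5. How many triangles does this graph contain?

Count: 8 vertices, 9 edges.
Vertex 1 has neighbors [2, 4, 6], degree = 3.
Handshaking lemma: 2 * 9 = 18.
A tree on 8 vertices has 7 edges. This graph has 9 edges (2 extra). Not a tree.
Number of triangles = 1.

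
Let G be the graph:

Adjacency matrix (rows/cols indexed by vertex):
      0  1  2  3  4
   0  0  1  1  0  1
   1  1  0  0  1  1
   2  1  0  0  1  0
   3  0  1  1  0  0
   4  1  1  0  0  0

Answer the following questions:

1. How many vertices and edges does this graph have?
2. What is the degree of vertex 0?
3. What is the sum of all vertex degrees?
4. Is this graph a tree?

Count: 5 vertices, 6 edges.
Vertex 0 has neighbors [1, 2, 4], degree = 3.
Handshaking lemma: 2 * 6 = 12.
A tree on 5 vertices has 4 edges. This graph has 6 edges (2 extra). Not a tree.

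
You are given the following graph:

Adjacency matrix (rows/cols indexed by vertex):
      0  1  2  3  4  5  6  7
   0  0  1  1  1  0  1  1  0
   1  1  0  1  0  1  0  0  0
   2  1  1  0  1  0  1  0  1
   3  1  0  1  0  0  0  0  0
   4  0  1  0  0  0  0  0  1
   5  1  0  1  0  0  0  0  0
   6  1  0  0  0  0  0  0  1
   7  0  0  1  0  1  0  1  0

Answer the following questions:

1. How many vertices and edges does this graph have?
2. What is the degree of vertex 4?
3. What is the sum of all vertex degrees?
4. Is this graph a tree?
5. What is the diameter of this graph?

Count: 8 vertices, 12 edges.
Vertex 4 has neighbors [1, 7], degree = 2.
Handshaking lemma: 2 * 12 = 24.
A tree on 8 vertices has 7 edges. This graph has 12 edges (5 extra). Not a tree.
Diameter (longest shortest path) = 3.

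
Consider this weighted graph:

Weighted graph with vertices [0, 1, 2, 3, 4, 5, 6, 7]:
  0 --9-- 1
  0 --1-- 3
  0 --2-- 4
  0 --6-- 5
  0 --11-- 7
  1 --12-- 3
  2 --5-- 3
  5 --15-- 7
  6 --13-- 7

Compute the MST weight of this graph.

Applying Kruskal's algorithm (sort edges by weight, add if no cycle):
  Add (0,3) w=1
  Add (0,4) w=2
  Add (2,3) w=5
  Add (0,5) w=6
  Add (0,1) w=9
  Add (0,7) w=11
  Skip (1,3) w=12 (creates cycle)
  Add (6,7) w=13
  Skip (5,7) w=15 (creates cycle)
MST weight = 47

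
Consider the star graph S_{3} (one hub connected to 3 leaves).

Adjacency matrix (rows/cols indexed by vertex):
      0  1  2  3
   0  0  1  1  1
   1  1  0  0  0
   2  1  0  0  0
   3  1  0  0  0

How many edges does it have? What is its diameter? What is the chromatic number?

Star graph S_{3}: the hub connects to all 3 leaves.
Edges = 3.
Diameter = 2 (any leaf to hub is 1, leaf to leaf through hub is 2).
Star graphs are bipartite (hub vs leaves), so chromatic number = 2.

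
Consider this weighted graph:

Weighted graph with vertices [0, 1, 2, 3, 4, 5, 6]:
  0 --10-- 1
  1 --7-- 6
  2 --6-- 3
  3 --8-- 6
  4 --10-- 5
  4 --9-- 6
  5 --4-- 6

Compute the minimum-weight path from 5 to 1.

Using Dijkstra's algorithm from vertex 5:
Shortest path: 5 -> 6 -> 1
Total weight: 4 + 7 = 11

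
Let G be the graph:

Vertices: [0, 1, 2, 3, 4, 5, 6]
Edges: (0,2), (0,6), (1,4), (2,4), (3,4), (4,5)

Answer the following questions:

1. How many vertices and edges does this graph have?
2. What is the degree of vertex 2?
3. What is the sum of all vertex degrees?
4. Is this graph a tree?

Count: 7 vertices, 6 edges.
Vertex 2 has neighbors [0, 4], degree = 2.
Handshaking lemma: 2 * 6 = 12.
A graph is a tree iff it is connected and has exactly n-1 edges. This graph is connected (all 7 vertices in one component) and has 7-1 = 6 edges. It is a tree.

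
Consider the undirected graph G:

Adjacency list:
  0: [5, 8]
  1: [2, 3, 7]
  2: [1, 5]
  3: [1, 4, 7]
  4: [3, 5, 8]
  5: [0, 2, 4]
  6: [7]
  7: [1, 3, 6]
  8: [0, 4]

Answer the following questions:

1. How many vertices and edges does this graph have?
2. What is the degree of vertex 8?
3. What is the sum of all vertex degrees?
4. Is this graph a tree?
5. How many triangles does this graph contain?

Count: 9 vertices, 11 edges.
Vertex 8 has neighbors [0, 4], degree = 2.
Handshaking lemma: 2 * 11 = 22.
A tree on 9 vertices has 8 edges. This graph has 11 edges (3 extra). Not a tree.
Number of triangles = 1.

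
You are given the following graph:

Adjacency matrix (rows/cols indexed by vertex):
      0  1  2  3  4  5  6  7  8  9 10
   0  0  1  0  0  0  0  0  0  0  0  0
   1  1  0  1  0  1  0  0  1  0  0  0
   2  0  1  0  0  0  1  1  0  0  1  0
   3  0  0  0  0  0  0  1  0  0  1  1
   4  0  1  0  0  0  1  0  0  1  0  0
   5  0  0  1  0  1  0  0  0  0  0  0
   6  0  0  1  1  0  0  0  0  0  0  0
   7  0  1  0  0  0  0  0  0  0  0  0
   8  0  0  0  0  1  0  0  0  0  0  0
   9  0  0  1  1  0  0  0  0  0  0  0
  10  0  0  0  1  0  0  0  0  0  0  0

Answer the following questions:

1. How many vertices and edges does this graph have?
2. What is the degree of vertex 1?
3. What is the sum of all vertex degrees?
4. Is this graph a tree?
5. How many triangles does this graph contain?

Count: 11 vertices, 12 edges.
Vertex 1 has neighbors [0, 2, 4, 7], degree = 4.
Handshaking lemma: 2 * 12 = 24.
A tree on 11 vertices has 10 edges. This graph has 12 edges (2 extra). Not a tree.
Number of triangles = 0.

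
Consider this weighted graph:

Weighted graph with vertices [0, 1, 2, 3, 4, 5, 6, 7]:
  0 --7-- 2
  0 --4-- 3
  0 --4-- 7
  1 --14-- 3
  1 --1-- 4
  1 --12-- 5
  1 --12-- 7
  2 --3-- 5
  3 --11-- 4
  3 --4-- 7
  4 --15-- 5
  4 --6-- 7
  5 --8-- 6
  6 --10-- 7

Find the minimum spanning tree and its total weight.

Applying Kruskal's algorithm (sort edges by weight, add if no cycle):
  Add (1,4) w=1
  Add (2,5) w=3
  Add (0,3) w=4
  Add (0,7) w=4
  Skip (3,7) w=4 (creates cycle)
  Add (4,7) w=6
  Add (0,2) w=7
  Add (5,6) w=8
  Skip (6,7) w=10 (creates cycle)
  Skip (3,4) w=11 (creates cycle)
  Skip (1,5) w=12 (creates cycle)
  Skip (1,7) w=12 (creates cycle)
  Skip (1,3) w=14 (creates cycle)
  Skip (4,5) w=15 (creates cycle)
MST weight = 33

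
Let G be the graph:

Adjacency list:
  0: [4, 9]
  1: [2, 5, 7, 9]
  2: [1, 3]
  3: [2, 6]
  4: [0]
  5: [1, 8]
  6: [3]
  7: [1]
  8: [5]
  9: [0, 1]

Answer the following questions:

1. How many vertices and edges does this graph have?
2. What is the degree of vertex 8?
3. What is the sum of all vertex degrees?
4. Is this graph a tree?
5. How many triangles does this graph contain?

Count: 10 vertices, 9 edges.
Vertex 8 has neighbors [5], degree = 1.
Handshaking lemma: 2 * 9 = 18.
A graph is a tree iff it is connected and has exactly n-1 edges. This graph is connected (all 10 vertices in one component) and has 10-1 = 9 edges. It is a tree.
Number of triangles = 0.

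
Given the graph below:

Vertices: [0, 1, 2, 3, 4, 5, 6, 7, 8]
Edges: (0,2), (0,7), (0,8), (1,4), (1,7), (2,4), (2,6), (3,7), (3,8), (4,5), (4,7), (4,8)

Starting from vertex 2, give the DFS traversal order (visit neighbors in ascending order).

DFS from vertex 2 (neighbors processed in ascending order):
Visit order: 2, 0, 7, 1, 4, 5, 8, 3, 6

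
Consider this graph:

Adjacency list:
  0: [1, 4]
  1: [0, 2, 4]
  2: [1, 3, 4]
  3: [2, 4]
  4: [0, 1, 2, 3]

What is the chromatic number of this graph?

The graph has a maximum clique of size 3 (lower bound on chromatic number).
A valid 3-coloring: {0: 2, 1: 1, 2: 2, 3: 1, 4: 0}.
Chromatic number = 3.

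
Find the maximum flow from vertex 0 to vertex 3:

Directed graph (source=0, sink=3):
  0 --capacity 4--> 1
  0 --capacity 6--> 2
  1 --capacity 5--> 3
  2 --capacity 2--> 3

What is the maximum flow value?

Computing max flow:
  Flow on (0->1): 4/4
  Flow on (0->2): 2/6
  Flow on (1->3): 4/5
  Flow on (2->3): 2/2
Maximum flow = 6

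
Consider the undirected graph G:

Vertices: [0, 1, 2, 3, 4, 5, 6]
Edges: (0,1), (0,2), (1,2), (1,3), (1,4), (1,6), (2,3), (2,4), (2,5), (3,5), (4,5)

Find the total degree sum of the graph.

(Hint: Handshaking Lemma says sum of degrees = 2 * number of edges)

Count edges: 11 edges.
By Handshaking Lemma: sum of degrees = 2 * 11 = 22.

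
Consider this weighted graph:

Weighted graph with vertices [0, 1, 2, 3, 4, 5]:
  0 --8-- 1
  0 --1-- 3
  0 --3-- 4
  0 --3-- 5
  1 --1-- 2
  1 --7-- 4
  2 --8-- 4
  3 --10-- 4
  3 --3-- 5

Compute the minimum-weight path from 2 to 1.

Using Dijkstra's algorithm from vertex 2:
Shortest path: 2 -> 1
Total weight: 1 = 1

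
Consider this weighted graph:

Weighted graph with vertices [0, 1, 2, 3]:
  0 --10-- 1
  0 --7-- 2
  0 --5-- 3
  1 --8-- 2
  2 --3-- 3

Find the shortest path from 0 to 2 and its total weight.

Using Dijkstra's algorithm from vertex 0:
Shortest path: 0 -> 2
Total weight: 7 = 7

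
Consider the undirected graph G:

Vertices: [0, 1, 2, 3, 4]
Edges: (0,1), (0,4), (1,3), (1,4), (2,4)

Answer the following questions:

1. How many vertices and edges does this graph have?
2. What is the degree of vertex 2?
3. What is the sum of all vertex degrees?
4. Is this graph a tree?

Count: 5 vertices, 5 edges.
Vertex 2 has neighbors [4], degree = 1.
Handshaking lemma: 2 * 5 = 10.
A tree on 5 vertices has 4 edges. This graph has 5 edges (1 extra). Not a tree.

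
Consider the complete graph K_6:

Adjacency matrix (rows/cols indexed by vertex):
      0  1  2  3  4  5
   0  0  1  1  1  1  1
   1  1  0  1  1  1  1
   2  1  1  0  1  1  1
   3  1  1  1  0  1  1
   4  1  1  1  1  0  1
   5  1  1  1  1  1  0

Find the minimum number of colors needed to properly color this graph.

In K_6, every vertex is adjacent to every other vertex.
Each vertex needs a unique color.
Chromatic number = 6.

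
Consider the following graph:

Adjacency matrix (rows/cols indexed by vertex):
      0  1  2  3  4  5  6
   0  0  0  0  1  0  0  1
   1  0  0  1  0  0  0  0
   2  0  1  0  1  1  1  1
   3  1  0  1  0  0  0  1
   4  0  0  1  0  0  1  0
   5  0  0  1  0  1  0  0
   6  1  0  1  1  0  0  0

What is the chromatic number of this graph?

The graph has a maximum clique of size 3 (lower bound on chromatic number).
A valid 3-coloring: {0: 0, 1: 1, 2: 0, 3: 1, 4: 1, 5: 2, 6: 2}.
Chromatic number = 3.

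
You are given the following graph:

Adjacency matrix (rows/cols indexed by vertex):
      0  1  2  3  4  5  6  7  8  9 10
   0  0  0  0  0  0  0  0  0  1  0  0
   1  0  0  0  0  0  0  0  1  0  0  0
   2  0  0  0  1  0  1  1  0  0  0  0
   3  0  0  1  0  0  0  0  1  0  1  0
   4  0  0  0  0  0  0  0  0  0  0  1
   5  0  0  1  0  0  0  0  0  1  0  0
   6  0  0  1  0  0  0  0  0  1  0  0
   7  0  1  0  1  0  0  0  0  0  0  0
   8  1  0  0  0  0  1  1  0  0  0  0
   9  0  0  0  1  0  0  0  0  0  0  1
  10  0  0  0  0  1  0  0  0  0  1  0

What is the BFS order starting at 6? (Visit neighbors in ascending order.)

BFS from vertex 6 (neighbors processed in ascending order):
Visit order: 6, 2, 8, 3, 5, 0, 7, 9, 1, 10, 4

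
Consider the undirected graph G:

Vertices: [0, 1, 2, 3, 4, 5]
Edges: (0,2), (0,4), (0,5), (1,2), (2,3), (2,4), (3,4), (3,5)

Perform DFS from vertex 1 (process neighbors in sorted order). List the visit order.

DFS from vertex 1 (neighbors processed in ascending order):
Visit order: 1, 2, 0, 4, 3, 5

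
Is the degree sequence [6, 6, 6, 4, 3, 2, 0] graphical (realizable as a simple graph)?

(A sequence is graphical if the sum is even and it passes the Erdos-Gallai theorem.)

Sum of degrees = 27. Sum is odd, so the sequence is NOT graphical.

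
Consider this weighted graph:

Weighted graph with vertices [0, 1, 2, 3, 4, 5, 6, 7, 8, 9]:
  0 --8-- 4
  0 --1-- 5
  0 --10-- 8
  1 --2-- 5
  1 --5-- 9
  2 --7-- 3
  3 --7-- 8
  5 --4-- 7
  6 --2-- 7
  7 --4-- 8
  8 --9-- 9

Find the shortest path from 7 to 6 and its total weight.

Using Dijkstra's algorithm from vertex 7:
Shortest path: 7 -> 6
Total weight: 2 = 2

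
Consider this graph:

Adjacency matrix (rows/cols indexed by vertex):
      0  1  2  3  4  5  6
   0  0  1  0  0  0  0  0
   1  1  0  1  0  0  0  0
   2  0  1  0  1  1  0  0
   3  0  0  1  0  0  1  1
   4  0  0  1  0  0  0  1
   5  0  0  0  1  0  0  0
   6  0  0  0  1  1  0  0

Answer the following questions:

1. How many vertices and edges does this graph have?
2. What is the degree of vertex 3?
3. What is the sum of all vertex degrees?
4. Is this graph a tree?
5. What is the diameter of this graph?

Count: 7 vertices, 7 edges.
Vertex 3 has neighbors [2, 5, 6], degree = 3.
Handshaking lemma: 2 * 7 = 14.
A tree on 7 vertices has 6 edges. This graph has 7 edges (1 extra). Not a tree.
Diameter (longest shortest path) = 4.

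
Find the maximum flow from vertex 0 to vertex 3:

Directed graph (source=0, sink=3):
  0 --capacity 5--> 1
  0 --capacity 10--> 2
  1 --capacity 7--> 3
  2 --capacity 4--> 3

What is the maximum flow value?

Computing max flow:
  Flow on (0->1): 5/5
  Flow on (0->2): 4/10
  Flow on (1->3): 5/7
  Flow on (2->3): 4/4
Maximum flow = 9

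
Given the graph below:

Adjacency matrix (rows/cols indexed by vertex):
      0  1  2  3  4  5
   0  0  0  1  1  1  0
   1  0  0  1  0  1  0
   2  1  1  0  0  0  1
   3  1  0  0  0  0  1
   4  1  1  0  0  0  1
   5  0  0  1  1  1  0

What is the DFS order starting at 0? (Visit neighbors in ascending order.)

DFS from vertex 0 (neighbors processed in ascending order):
Visit order: 0, 2, 1, 4, 5, 3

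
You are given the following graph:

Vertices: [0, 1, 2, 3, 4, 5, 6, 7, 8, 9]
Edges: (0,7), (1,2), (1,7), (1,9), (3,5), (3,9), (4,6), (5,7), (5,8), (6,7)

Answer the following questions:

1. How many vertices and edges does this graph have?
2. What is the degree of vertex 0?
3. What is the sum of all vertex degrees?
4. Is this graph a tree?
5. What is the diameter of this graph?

Count: 10 vertices, 10 edges.
Vertex 0 has neighbors [7], degree = 1.
Handshaking lemma: 2 * 10 = 20.
A tree on 10 vertices has 9 edges. This graph has 10 edges (1 extra). Not a tree.
Diameter (longest shortest path) = 4.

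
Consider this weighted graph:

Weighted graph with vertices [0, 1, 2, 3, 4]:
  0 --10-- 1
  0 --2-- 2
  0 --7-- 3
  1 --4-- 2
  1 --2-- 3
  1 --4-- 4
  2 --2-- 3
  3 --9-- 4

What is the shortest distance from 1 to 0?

Using Dijkstra's algorithm from vertex 1:
Shortest path: 1 -> 2 -> 0
Total weight: 4 + 2 = 6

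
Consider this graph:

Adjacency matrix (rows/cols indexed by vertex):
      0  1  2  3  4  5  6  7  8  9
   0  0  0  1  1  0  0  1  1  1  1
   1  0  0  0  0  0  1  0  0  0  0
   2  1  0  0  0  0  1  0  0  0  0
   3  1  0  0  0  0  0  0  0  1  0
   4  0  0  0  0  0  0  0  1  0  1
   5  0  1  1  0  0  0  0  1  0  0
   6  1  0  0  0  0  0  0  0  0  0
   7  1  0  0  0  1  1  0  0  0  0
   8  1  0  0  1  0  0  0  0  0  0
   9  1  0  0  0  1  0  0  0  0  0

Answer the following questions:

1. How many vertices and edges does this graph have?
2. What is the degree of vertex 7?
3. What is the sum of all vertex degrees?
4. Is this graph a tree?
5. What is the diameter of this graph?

Count: 10 vertices, 12 edges.
Vertex 7 has neighbors [0, 4, 5], degree = 3.
Handshaking lemma: 2 * 12 = 24.
A tree on 10 vertices has 9 edges. This graph has 12 edges (3 extra). Not a tree.
Diameter (longest shortest path) = 4.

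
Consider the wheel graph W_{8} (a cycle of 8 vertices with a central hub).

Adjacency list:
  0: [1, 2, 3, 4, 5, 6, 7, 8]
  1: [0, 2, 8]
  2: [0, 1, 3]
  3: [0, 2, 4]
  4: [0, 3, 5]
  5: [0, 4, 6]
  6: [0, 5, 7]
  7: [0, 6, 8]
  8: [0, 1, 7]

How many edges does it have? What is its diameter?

Wheel graph W_{8}: 8 cycle edges + 8 spoke edges = 16 edges.
The hub is distance 1 from all cycle vertices. Max distance between cycle vertices through hub is 2.
Diameter = 2.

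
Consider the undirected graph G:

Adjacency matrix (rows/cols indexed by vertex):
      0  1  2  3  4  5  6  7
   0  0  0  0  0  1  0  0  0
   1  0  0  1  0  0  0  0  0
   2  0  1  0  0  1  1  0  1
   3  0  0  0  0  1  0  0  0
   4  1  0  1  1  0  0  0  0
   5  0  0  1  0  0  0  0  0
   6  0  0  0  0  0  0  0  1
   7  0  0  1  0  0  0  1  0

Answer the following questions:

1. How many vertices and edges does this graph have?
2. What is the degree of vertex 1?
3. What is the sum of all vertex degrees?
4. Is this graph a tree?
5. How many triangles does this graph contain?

Count: 8 vertices, 7 edges.
Vertex 1 has neighbors [2], degree = 1.
Handshaking lemma: 2 * 7 = 14.
A graph is a tree iff it is connected and has exactly n-1 edges. This graph is connected (all 8 vertices in one component) and has 8-1 = 7 edges. It is a tree.
Number of triangles = 0.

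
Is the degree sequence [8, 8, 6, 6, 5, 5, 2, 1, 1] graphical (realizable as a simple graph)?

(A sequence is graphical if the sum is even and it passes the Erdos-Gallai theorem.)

Sum of degrees = 42. Sum is even but fails Erdos-Gallai. The sequence is NOT graphical.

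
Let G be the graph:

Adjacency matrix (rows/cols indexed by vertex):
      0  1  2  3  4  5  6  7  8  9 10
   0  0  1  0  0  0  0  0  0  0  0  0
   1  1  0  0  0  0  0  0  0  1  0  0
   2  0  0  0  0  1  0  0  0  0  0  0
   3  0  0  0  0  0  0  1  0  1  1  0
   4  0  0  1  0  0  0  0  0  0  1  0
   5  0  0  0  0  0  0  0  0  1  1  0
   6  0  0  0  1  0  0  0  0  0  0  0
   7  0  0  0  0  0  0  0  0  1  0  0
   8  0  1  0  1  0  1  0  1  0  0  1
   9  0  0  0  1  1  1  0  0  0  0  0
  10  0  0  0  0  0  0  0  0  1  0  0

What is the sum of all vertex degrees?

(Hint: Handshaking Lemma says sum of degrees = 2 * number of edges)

Count edges: 11 edges.
By Handshaking Lemma: sum of degrees = 2 * 11 = 22.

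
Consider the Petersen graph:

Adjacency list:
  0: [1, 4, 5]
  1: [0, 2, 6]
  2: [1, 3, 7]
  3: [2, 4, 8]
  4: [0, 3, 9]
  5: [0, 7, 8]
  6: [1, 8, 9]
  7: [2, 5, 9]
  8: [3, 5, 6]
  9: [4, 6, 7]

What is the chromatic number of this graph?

The Petersen graph contains odd cycles (e.g. the outer 5-cycle), so chi >= 3.
A proper 3-coloring exists (it is a well-known 3-chromatic graph).
Chromatic number = 3.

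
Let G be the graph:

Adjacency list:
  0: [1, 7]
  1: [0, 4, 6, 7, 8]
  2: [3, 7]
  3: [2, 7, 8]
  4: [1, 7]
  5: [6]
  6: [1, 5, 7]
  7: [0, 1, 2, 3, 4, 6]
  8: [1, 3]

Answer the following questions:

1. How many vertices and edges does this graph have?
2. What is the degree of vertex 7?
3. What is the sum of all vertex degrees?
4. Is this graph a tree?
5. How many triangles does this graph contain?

Count: 9 vertices, 13 edges.
Vertex 7 has neighbors [0, 1, 2, 3, 4, 6], degree = 6.
Handshaking lemma: 2 * 13 = 26.
A tree on 9 vertices has 8 edges. This graph has 13 edges (5 extra). Not a tree.
Number of triangles = 4.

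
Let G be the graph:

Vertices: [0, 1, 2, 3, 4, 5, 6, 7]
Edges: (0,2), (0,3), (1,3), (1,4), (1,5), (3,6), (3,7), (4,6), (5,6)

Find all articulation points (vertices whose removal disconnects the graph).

An articulation point is a vertex whose removal disconnects the graph.
Articulation points: [0, 3]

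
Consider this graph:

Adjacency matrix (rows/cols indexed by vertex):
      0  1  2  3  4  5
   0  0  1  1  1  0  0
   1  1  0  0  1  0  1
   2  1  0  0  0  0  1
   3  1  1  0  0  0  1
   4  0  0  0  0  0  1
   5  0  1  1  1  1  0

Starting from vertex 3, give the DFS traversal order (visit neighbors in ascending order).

DFS from vertex 3 (neighbors processed in ascending order):
Visit order: 3, 0, 1, 5, 2, 4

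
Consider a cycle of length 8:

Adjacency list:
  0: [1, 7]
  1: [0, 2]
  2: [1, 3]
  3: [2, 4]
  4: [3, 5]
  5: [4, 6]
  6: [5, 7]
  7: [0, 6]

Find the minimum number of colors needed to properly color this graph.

This is an even cycle (C_8). Even cycles are bipartite.
Chromatic number = 2.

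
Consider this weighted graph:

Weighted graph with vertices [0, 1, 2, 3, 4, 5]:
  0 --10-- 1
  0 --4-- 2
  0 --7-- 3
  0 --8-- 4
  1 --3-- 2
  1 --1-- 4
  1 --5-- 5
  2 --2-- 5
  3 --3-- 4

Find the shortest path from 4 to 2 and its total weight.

Using Dijkstra's algorithm from vertex 4:
Shortest path: 4 -> 1 -> 2
Total weight: 1 + 3 = 4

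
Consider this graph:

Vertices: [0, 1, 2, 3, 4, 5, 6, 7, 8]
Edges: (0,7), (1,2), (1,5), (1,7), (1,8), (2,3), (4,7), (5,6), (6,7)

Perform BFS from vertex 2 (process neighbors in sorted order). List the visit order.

BFS from vertex 2 (neighbors processed in ascending order):
Visit order: 2, 1, 3, 5, 7, 8, 6, 0, 4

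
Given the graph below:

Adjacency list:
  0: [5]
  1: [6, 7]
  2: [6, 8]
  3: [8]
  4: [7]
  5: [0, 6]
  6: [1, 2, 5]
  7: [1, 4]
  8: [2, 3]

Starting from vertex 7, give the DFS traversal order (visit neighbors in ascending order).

DFS from vertex 7 (neighbors processed in ascending order):
Visit order: 7, 1, 6, 2, 8, 3, 5, 0, 4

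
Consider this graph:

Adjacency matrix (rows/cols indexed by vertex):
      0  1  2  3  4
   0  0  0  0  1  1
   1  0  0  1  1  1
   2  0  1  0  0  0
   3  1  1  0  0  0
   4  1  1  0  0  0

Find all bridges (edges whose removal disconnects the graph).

A bridge is an edge whose removal increases the number of connected components.
Bridges found: (1,2)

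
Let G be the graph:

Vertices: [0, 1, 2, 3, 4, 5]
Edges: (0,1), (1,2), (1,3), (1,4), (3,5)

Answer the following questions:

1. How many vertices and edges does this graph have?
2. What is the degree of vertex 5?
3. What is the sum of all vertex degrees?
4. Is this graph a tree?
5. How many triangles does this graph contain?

Count: 6 vertices, 5 edges.
Vertex 5 has neighbors [3], degree = 1.
Handshaking lemma: 2 * 5 = 10.
A graph is a tree iff it is connected and has exactly n-1 edges. This graph is connected (all 6 vertices in one component) and has 6-1 = 5 edges. It is a tree.
Number of triangles = 0.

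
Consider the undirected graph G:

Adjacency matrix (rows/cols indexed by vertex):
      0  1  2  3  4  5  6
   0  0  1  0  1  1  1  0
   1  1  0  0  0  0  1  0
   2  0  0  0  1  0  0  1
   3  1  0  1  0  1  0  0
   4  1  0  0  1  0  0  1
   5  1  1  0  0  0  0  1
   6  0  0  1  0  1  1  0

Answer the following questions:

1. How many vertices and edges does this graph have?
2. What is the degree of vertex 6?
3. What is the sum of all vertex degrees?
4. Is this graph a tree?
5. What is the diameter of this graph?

Count: 7 vertices, 10 edges.
Vertex 6 has neighbors [2, 4, 5], degree = 3.
Handshaking lemma: 2 * 10 = 20.
A tree on 7 vertices has 6 edges. This graph has 10 edges (4 extra). Not a tree.
Diameter (longest shortest path) = 3.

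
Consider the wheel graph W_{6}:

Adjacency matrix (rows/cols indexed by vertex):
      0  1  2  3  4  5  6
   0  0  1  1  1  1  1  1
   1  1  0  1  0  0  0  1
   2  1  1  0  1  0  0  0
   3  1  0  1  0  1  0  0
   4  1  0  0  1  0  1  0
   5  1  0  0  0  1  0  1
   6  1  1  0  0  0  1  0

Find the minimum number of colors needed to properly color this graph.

W_{6} = C_{6} plus a hub adjacent to every cycle vertex.
The outer cycle needs 2 colors (even cycle); the hub is adjacent to all of them so needs a fresh color.
Chromatic number = 2 + 1 = 3.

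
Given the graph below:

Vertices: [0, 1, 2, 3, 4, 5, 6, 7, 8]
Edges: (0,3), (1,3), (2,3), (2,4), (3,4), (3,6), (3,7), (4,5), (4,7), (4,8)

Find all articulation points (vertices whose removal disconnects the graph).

An articulation point is a vertex whose removal disconnects the graph.
Articulation points: [3, 4]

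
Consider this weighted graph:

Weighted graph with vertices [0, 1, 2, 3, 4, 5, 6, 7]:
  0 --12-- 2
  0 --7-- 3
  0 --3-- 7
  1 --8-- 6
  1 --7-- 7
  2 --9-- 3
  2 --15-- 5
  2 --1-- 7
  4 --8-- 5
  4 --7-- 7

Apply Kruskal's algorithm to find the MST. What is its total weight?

Applying Kruskal's algorithm (sort edges by weight, add if no cycle):
  Add (2,7) w=1
  Add (0,7) w=3
  Add (0,3) w=7
  Add (1,7) w=7
  Add (4,7) w=7
  Add (1,6) w=8
  Add (4,5) w=8
  Skip (2,3) w=9 (creates cycle)
  Skip (0,2) w=12 (creates cycle)
  Skip (2,5) w=15 (creates cycle)
MST weight = 41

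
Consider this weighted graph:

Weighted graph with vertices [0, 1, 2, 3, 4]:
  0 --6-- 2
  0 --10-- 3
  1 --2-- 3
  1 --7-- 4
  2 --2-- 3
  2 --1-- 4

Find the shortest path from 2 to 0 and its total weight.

Using Dijkstra's algorithm from vertex 2:
Shortest path: 2 -> 0
Total weight: 6 = 6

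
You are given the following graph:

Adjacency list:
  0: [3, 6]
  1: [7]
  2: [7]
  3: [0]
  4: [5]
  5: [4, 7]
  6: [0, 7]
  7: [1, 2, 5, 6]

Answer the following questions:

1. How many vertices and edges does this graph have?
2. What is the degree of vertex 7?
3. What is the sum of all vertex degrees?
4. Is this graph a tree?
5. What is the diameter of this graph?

Count: 8 vertices, 7 edges.
Vertex 7 has neighbors [1, 2, 5, 6], degree = 4.
Handshaking lemma: 2 * 7 = 14.
A graph is a tree iff it is connected and has exactly n-1 edges. This graph is connected (all 8 vertices in one component) and has 8-1 = 7 edges. It is a tree.
Diameter (longest shortest path) = 5.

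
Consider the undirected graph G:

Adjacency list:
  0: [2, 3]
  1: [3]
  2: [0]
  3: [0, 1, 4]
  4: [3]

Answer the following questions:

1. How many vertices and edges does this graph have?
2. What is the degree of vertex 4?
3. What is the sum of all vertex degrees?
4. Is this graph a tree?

Count: 5 vertices, 4 edges.
Vertex 4 has neighbors [3], degree = 1.
Handshaking lemma: 2 * 4 = 8.
A graph is a tree iff it is connected and has exactly n-1 edges. This graph is connected (all 5 vertices in one component) and has 5-1 = 4 edges. It is a tree.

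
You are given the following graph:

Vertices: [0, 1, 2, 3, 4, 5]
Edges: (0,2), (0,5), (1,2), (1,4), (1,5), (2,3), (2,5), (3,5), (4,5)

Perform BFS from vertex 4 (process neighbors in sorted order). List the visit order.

BFS from vertex 4 (neighbors processed in ascending order):
Visit order: 4, 1, 5, 2, 0, 3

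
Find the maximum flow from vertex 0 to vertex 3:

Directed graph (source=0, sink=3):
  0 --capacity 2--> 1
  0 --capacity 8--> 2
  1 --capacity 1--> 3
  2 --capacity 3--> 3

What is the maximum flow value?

Computing max flow:
  Flow on (0->1): 1/2
  Flow on (0->2): 3/8
  Flow on (1->3): 1/1
  Flow on (2->3): 3/3
Maximum flow = 4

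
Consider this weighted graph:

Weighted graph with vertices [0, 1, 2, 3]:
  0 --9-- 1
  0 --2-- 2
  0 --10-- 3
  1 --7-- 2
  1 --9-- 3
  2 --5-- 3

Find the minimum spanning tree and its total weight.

Applying Kruskal's algorithm (sort edges by weight, add if no cycle):
  Add (0,2) w=2
  Add (2,3) w=5
  Add (1,2) w=7
  Skip (0,1) w=9 (creates cycle)
  Skip (1,3) w=9 (creates cycle)
  Skip (0,3) w=10 (creates cycle)
MST weight = 14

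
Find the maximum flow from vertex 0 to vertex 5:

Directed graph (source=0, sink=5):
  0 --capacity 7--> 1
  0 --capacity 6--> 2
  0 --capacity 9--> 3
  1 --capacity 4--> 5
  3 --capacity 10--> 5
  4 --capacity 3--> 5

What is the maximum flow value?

Computing max flow:
  Flow on (0->1): 4/7
  Flow on (0->3): 9/9
  Flow on (1->5): 4/4
  Flow on (3->5): 9/10
Maximum flow = 13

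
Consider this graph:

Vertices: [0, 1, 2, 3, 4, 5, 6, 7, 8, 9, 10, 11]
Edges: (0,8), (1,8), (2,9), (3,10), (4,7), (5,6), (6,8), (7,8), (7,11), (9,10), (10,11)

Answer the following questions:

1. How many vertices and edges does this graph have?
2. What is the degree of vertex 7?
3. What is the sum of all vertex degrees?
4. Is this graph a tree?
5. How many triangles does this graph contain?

Count: 12 vertices, 11 edges.
Vertex 7 has neighbors [4, 8, 11], degree = 3.
Handshaking lemma: 2 * 11 = 22.
A graph is a tree iff it is connected and has exactly n-1 edges. This graph is connected (all 12 vertices in one component) and has 12-1 = 11 edges. It is a tree.
Number of triangles = 0.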